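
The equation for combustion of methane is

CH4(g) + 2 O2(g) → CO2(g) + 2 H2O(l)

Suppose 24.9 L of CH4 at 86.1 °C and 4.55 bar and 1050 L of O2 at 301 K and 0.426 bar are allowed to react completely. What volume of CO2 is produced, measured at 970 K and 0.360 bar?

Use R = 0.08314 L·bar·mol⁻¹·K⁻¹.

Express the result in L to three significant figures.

850 L

n(CH4) = PV/RT = (4.55 × 24.9) / (0.08314 × 359.25) = 3.793 mol
n(O2) = PV/RT = (0.426 × 1050) / (0.08314 × 301) = 17.87 mol
For 3.793 mol CH4, stoichiometry requires (2/1) × 3.793 = 7.586 mol O2; 17.87 mol is available, so CH4 is limiting.
n(CO2) = (1/1) × 3.793 = 3.793 mol
V(CO2) = nRT/P = 3.793 × 0.08314 × 970 / 0.360 = 849.7 L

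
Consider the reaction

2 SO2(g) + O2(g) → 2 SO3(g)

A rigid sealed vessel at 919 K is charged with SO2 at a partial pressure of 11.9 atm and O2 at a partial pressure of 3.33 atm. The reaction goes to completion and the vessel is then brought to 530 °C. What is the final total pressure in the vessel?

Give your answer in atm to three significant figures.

Because the vessel is rigid and T is held at 919 K, work the stoichiometry in partial pressures (P_i = n_iRT/V).
P(O2) required for 11.9 atm of SO2 = (1/2) × 11.9 = 5.950 atm; available 3.33 atm, so O2 is limiting.
P(SO2) remaining = 11.9 − (2/1) × 3.33 = 5.240 atm
P(gaseous products) = (2)/1 × 3.33 = 6.660 atm
P_total at 919 K = 5.240 + 6.660 = 11.90 atm
Scaling to 530 °C: P = 11.90 × 803.15/919 = 10.40 atm

10.4 atm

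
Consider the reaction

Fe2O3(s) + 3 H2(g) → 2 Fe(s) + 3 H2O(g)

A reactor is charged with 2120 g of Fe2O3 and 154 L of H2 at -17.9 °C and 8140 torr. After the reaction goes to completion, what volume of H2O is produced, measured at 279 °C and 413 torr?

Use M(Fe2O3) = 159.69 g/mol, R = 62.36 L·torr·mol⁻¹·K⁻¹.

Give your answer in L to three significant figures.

3320 L

n(Fe2O3) = 2120 / 159.69 = 13.28 mol
n(H2) = PV/RT = (8140 × 154) / (62.36 × 255.25) = 78.75 mol
For 13.28 mol Fe2O3, stoichiometry requires (3/1) × 13.28 = 39.84 mol H2; 78.75 mol is available, so Fe2O3 is limiting.
n(H2O) = (3/1) × 13.28 = 39.84 mol
V(H2O) = nRT/P = 39.84 × 62.36 × 552.15 / 413 = 3321 L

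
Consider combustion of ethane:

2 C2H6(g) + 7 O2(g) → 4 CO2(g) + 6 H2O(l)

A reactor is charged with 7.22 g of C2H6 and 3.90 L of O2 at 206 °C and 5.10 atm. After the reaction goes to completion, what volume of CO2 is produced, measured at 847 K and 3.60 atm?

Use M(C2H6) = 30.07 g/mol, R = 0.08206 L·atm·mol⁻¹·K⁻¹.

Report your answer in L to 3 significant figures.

n(C2H6) = 7.22 / 30.07 = 0.2401 mol
n(O2) = PV/RT = (5.10 × 3.90) / (0.08206 × 479.15) = 0.5059 mol
For 0.2401 mol C2H6, stoichiometry requires (7/2) × 0.2401 = 0.8404 mol O2; 0.5059 mol is available, so O2 is limiting.
n(CO2) = (4/7) × 0.5059 = 0.2891 mol
V(CO2) = nRT/P = 0.2891 × 0.08206 × 847 / 3.60 = 5.582 L

5.58 L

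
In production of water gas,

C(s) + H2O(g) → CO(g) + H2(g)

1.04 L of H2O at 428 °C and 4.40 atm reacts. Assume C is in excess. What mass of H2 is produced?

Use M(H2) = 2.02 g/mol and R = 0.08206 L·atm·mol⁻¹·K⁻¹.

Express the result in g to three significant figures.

n(H2O) = PV/RT = (4.40 × 1.04) / (0.08206 × 701.15) = 0.07953 mol
n(H2) = (1/1) × 0.07953 = 0.07953 mol
m(H2) = 0.07953 × 2.02 = 0.1607 g

0.161 g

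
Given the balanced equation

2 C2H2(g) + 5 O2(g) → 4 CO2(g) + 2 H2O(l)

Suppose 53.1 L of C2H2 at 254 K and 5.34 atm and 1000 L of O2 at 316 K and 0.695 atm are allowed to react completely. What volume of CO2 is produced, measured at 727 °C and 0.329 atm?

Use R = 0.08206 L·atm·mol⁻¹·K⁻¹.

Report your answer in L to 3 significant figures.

n(C2H2) = PV/RT = (5.34 × 53.1) / (0.08206 × 254) = 13.60 mol
n(O2) = PV/RT = (0.695 × 1000) / (0.08206 × 316) = 26.80 mol
For 13.60 mol C2H2, stoichiometry requires (5/2) × 13.60 = 34.00 mol O2; 26.80 mol is available, so O2 is limiting.
n(CO2) = (4/5) × 26.80 = 21.44 mol
V(CO2) = nRT/P = 21.44 × 0.08206 × 1000.15 / 0.329 = 5348 L

5350 L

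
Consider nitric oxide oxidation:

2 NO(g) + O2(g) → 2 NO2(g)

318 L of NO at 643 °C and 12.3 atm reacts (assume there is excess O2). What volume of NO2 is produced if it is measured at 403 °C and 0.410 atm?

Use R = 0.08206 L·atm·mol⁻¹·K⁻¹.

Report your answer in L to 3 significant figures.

n(NO) = PV/RT = (12.3 × 318) / (0.08206 × 916.15) = 52.03 mol
n(NO2) = (2/2) × 52.03 = 52.03 mol
V = nRT/P = 52.03 × 0.08206 × 676.15 / 0.410 = 7041 L

7040 L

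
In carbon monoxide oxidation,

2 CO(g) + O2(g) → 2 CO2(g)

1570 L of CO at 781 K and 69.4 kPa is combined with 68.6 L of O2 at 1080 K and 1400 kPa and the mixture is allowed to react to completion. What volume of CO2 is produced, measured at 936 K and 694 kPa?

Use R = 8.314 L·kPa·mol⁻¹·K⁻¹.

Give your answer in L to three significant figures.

n(CO) = PV/RT = (69.4 × 1570) / (8.314 × 781) = 16.78 mol
n(O2) = PV/RT = (1400 × 68.6) / (8.314 × 1080) = 10.70 mol
For 16.78 mol CO, stoichiometry requires (1/2) × 16.78 = 8.390 mol O2; 10.70 mol is available, so CO is limiting.
n(CO2) = (2/2) × 16.78 = 16.78 mol
V(CO2) = nRT/P = 16.78 × 8.314 × 936 / 694 = 188.2 L

188 L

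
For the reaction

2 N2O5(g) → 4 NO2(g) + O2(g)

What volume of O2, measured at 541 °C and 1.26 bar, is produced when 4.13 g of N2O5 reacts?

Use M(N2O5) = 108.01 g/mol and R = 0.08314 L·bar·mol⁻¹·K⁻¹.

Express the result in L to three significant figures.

n(N2O5) = 4.130 / 108.01 = 0.03824 mol
n(O2) = (1/2) × 0.03824 = 0.01912 mol
V = nRT/P = 0.01912 × 0.08314 × 814.15 / 1.26 = 1.027 L

1.03 L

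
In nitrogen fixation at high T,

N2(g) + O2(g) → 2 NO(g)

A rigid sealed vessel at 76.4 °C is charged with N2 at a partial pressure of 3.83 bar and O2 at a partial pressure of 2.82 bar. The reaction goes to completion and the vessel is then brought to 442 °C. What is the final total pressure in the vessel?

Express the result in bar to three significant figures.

13.6 bar

Because the vessel is rigid and T is held at 76.4 °C, work the stoichiometry in partial pressures (P_i = n_iRT/V).
P(O2) required for 3.83 bar of N2 = (1/1) × 3.83 = 3.830 bar; available 2.82 bar, so O2 is limiting.
P(N2) remaining = 3.83 − (1/1) × 2.82 = 1.010 bar
P(gaseous products) = (2)/1 × 2.82 = 5.640 bar
P_total at 76.4 °C = 1.010 + 5.640 = 6.650 bar
Scaling to 442 °C: P = 6.650 × 715.15/349.55 = 13.61 bar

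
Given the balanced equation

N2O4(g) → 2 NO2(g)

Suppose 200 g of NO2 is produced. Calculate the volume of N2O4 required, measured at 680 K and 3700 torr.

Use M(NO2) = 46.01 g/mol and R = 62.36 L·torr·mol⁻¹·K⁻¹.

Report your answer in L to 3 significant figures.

n(NO2) = 200.0 / 46.01 = 4.347 mol
n(N2O4) = (1/2) × 4.347 = 2.174 mol
V = nRT/P = 2.174 × 62.36 × 680 / 3700 = 24.92 L

24.9 L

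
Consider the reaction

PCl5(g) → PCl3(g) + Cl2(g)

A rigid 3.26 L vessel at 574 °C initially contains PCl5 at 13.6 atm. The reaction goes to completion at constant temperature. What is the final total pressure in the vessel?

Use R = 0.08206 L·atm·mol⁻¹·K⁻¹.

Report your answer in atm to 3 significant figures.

At constant T and V, P ∝ n(gas): 1 mol gas → 2 mol gas.
P_final = (2/1) × 13.6 = 27.20 atm

27.2 atm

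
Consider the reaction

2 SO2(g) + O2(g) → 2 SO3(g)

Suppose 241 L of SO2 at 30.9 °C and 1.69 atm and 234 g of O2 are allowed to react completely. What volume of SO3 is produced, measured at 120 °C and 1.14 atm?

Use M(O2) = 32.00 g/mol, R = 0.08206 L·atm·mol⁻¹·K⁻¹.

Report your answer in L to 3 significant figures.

414 L

n(SO2) = PV/RT = (1.69 × 241) / (0.08206 × 304.05) = 16.32 mol
n(O2) = 234 / 32.00 = 7.312 mol
For 16.32 mol SO2, stoichiometry requires (1/2) × 16.32 = 8.160 mol O2; 7.312 mol is available, so O2 is limiting.
n(SO3) = (2/1) × 7.312 = 14.62 mol
V(SO3) = nRT/P = 14.62 × 0.08206 × 393.15 / 1.14 = 413.7 L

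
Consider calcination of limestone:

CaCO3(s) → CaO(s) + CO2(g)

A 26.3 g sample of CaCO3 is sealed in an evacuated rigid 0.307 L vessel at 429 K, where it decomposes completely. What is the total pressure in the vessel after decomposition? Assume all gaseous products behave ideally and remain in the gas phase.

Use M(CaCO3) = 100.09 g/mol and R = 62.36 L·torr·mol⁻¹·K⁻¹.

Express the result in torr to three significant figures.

22900 torr

n(CaCO3) = 26.3 / 100.09 = 0.2628 mol
n(gas produced) = (1/1) × 0.2628 = 0.2628 mol
P = nRT/V = 0.2628 × 62.36 × 429 / 0.307 = 22900 torr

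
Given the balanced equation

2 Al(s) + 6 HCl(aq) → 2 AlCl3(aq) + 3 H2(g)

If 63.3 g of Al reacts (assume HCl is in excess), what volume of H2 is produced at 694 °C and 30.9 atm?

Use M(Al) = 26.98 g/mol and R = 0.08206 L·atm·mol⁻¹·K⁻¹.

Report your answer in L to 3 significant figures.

9.04 L

n(Al) = 63.30 / 26.98 = 2.346 mol
n(H2) = (3/2) × 2.346 = 3.519 mol
V = nRT/P = 3.519 × 0.08206 × 967.15 / 30.9 = 9.038 L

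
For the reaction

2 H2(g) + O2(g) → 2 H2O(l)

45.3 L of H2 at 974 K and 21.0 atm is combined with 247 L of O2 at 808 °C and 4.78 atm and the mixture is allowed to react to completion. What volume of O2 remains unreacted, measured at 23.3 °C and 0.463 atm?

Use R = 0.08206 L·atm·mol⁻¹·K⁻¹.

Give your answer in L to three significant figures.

n(H2) = PV/RT = (21.0 × 45.3) / (0.08206 × 974) = 11.90 mol
n(O2) = PV/RT = (4.78 × 247) / (0.08206 × 1081.15) = 13.31 mol
For 11.90 mol H2, stoichiometry requires (1/2) × 11.90 = 5.950 mol O2; 13.31 mol is available, so H2 is limiting.
n(O2) consumed = (1/2) × 11.90 = 5.950 mol; remaining = 13.31 − 5.950 = 7.360 mol
V(O2) = nRT/P = 7.360 × 0.08206 × 296.45 / 0.463 = 386.7 L

387 L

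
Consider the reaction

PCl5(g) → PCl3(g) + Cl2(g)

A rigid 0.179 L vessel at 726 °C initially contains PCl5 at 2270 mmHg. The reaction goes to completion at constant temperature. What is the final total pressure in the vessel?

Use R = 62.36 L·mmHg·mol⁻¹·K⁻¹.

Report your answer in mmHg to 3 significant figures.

At constant T and V, P ∝ n(gas): 1 mol gas → 2 mol gas.
P_final = (2/1) × 2270 = 4540 mmHg

4540 mmHg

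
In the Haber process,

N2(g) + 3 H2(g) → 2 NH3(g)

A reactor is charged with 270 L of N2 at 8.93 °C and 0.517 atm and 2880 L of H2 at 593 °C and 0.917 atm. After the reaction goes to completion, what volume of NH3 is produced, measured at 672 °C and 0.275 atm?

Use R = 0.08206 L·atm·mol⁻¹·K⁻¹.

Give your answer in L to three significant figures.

n(N2) = PV/RT = (0.517 × 270) / (0.08206 × 282.08) = 6.030 mol
n(H2) = PV/RT = (0.917 × 2880) / (0.08206 × 866.15) = 37.16 mol
For 6.030 mol N2, stoichiometry requires (3/1) × 6.030 = 18.09 mol H2; 37.16 mol is available, so N2 is limiting.
n(NH3) = (2/1) × 6.030 = 12.06 mol
V(NH3) = nRT/P = 12.06 × 0.08206 × 945.15 / 0.275 = 3401 L

3400 L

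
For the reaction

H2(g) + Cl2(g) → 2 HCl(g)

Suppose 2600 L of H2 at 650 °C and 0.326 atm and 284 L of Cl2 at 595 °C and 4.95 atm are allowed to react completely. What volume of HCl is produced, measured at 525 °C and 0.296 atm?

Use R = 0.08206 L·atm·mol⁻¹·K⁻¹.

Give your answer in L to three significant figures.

n(H2) = PV/RT = (0.326 × 2600) / (0.08206 × 923.15) = 11.19 mol
n(Cl2) = PV/RT = (4.95 × 284) / (0.08206 × 868.15) = 19.73 mol
For 11.19 mol H2, stoichiometry requires (1/1) × 11.19 = 11.19 mol Cl2; 19.73 mol is available, so H2 is limiting.
n(HCl) = (2/1) × 11.19 = 22.38 mol
V(HCl) = nRT/P = 22.38 × 0.08206 × 798.15 / 0.296 = 4952 L

4950 L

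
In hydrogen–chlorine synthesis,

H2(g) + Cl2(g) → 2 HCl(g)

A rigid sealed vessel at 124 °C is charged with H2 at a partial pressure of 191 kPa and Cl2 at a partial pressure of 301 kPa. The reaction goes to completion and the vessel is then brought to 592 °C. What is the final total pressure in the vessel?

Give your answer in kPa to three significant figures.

1070 kPa

With V and T fixed, P_i ∝ n_i, so the mole ratios apply directly to partial pressures at 124 °C.
P(Cl2) required for 191 kPa of H2 = (1/1) × 191 = 191.0 kPa; available 301 kPa, so H2 is limiting.
P(Cl2) remaining = 301 − (1/1) × 191 = 110.0 kPa
P(gaseous products) = (2)/1 × 191 = 382.0 kPa
P_total at 124 °C = 110.0 + 382.0 = 492.0 kPa
Scaling to 592 °C: P = 492.0 × 865.15/397.15 = 1072 kPa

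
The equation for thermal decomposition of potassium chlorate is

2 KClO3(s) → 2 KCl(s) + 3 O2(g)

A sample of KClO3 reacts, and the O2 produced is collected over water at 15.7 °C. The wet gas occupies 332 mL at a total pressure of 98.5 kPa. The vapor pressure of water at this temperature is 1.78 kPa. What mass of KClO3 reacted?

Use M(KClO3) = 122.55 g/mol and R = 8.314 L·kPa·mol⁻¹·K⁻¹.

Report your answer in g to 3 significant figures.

1.09 g

P(O2) = 98.5 − 1.78 = 96.72 kPa
n(O2) = PV/RT = (96.72 × 0.3320) / (8.314 × 288.85) = 0.01337 mol
n(KClO3) = (2/3) × 0.01337 = 0.008913 mol
m(KClO3) = 0.008913 × 122.55 = 1.092 g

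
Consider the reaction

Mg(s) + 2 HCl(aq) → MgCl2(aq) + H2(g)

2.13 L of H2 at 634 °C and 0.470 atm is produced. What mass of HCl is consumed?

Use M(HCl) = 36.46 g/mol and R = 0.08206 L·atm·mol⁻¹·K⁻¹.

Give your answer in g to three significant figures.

0.981 g

n(H2) = PV/RT = (0.470 × 2.13) / (0.08206 × 907.15) = 0.01345 mol
n(HCl) = (2/1) × 0.01345 = 0.02690 mol
m(HCl) = 0.02690 × 36.46 = 0.9808 g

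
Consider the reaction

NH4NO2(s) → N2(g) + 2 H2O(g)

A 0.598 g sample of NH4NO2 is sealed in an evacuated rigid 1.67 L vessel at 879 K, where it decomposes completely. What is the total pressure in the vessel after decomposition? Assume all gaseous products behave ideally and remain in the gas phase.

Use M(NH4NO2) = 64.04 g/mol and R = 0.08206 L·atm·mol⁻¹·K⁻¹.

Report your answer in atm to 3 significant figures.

n(NH4NO2) = 0.598 / 64.04 = 0.009338 mol
n(gas produced) = (3/1) × 0.009338 = 0.02801 mol
P = nRT/V = 0.02801 × 0.08206 × 879 / 1.67 = 1.210 atm

1.21 atm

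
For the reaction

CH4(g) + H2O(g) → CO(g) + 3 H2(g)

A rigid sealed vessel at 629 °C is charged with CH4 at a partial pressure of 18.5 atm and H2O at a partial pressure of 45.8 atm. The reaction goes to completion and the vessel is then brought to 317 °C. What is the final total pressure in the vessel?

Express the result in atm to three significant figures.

66.3 atm

Because the vessel is rigid and T is held at 629 °C, work the stoichiometry in partial pressures (P_i = n_iRT/V).
P(H2O) required for 18.5 atm of CH4 = (1/1) × 18.5 = 18.50 atm; available 45.8 atm, so CH4 is limiting.
P(H2O) remaining = 45.8 − (1/1) × 18.5 = 27.30 atm
P(gaseous products) = (1+3)/1 × 18.5 = 74.00 atm
P_total at 629 °C = 27.30 + 74.00 = 101.3 atm
Scaling to 317 °C: P = 101.3 × 590.15/902.15 = 66.27 atm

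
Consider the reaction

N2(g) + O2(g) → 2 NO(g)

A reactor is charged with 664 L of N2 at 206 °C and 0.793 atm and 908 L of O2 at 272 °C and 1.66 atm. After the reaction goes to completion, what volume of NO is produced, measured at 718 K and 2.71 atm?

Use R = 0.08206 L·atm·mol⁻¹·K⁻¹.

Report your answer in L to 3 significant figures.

582 L

n(N2) = PV/RT = (0.793 × 664) / (0.08206 × 479.15) = 13.39 mol
n(O2) = PV/RT = (1.66 × 908) / (0.08206 × 545.15) = 33.69 mol
For 13.39 mol N2, stoichiometry requires (1/1) × 13.39 = 13.39 mol O2; 33.69 mol is available, so N2 is limiting.
n(NO) = (2/1) × 13.39 = 26.78 mol
V(NO) = nRT/P = 26.78 × 0.08206 × 718 / 2.71 = 582.2 L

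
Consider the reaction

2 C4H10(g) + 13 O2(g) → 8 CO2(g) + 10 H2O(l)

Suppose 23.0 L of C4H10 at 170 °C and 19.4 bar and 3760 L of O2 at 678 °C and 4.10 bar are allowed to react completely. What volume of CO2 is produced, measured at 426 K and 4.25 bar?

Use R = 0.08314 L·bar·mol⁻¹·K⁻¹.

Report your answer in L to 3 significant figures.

n(C4H10) = PV/RT = (19.4 × 23.0) / (0.08314 × 443.15) = 12.11 mol
n(O2) = PV/RT = (4.10 × 3760) / (0.08314 × 951.15) = 194.9 mol
For 12.11 mol C4H10, stoichiometry requires (13/2) × 12.11 = 78.72 mol O2; 194.9 mol is available, so C4H10 is limiting.
n(CO2) = (8/2) × 12.11 = 48.44 mol
V(CO2) = nRT/P = 48.44 × 0.08314 × 426 / 4.25 = 403.7 L

404 L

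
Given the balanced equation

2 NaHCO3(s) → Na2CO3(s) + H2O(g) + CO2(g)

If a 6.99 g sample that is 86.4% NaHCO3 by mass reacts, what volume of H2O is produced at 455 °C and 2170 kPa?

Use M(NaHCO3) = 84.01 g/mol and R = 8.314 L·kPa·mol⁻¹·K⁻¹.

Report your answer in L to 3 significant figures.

mass of NaHCO3 = 6.99 × 86.4/100 = 6.039 g
n(NaHCO3) = 6.039 / 84.01 = 0.07188 mol
n(H2O) = (1/2) × 0.07188 = 0.03594 mol
V = nRT/P = 0.03594 × 8.314 × 728.15 / 2170 = 0.1003 L

0.100 L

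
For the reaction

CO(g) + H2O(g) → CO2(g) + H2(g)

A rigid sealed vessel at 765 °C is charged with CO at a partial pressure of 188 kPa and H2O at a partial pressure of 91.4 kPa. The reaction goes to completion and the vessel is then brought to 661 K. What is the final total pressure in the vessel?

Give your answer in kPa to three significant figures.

Because the vessel is rigid and T is held at 765 °C, work the stoichiometry in partial pressures (P_i = n_iRT/V).
P(H2O) required for 188 kPa of CO = (1/1) × 188 = 188.0 kPa; available 91.4 kPa, so H2O is limiting.
P(CO) remaining = 188 − (1/1) × 91.4 = 96.60 kPa
P(gaseous products) = (1+1)/1 × 91.4 = 182.8 kPa
P_total at 765 °C = 96.60 + 182.8 = 279.4 kPa
Scaling to 661 K: P = 279.4 × 661/1038.15 = 177.9 kPa

178 kPa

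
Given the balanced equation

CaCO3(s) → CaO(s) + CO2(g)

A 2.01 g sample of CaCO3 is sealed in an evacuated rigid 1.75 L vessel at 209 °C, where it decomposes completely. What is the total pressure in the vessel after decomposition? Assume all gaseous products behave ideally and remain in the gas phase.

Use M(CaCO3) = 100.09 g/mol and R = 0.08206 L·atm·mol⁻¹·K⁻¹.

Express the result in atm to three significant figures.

n(CaCO3) = 2.01 / 100.09 = 0.02008 mol
n(gas produced) = (1/1) × 0.02008 = 0.02008 mol
P = nRT/V = 0.02008 × 0.08206 × 482.15 / 1.75 = 0.4540 atm

0.454 atm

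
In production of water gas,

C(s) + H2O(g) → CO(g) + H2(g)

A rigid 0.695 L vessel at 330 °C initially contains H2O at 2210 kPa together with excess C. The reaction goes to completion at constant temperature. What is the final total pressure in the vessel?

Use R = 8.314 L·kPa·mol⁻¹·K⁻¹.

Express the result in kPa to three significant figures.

4420 kPa

Rigid vessel, constant T ⇒ P scales with total gas moles (1 → 2).
P_final = (2/1) × 2210 = 4420 kPa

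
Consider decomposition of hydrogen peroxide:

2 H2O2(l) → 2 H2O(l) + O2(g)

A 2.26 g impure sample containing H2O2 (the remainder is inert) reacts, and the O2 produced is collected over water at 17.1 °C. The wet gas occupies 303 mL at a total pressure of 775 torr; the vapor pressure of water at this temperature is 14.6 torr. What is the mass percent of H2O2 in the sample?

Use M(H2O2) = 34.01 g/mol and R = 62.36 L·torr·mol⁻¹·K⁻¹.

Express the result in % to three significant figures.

P(O2) = 775 − 14.6 = 760.4 torr
n(O2) = PV/RT = (760.4 × 0.3030) / (62.36 × 290.25) = 0.01273 mol
n(H2O2) = (2/1) × 0.01273 = 0.02546 mol
m(H2O2) = 0.02546 × 34.01 = 0.8659 g
%H2O2 = 0.8659 / 2.26 × 100 = 38.31%

38.3 %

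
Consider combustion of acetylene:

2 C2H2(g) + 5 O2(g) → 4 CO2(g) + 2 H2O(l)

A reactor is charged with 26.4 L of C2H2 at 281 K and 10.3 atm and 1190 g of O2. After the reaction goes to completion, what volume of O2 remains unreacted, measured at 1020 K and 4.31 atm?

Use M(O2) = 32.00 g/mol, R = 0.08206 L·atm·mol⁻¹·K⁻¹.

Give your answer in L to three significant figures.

150 L

n(C2H2) = PV/RT = (10.3 × 26.4) / (0.08206 × 281) = 11.79 mol
n(O2) = 1190 / 32.00 = 37.19 mol
For 11.79 mol C2H2, stoichiometry requires (5/2) × 11.79 = 29.47 mol O2; 37.19 mol is available, so C2H2 is limiting.
n(O2) consumed = (5/2) × 11.79 = 29.47 mol; remaining = 37.19 − 29.47 = 7.720 mol
V(O2) = nRT/P = 7.720 × 0.08206 × 1020 / 4.31 = 149.9 L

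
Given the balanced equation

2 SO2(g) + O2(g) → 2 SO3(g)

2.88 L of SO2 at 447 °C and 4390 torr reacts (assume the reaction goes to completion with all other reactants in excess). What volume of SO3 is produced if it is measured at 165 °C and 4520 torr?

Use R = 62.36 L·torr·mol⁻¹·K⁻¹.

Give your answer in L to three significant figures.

n(SO2) = PV/RT = (4390 × 2.88) / (62.36 × 720.15) = 0.2815 mol
n(SO3) = (2/2) × 0.2815 = 0.2815 mol
V = nRT/P = 0.2815 × 62.36 × 438.15 / 4520 = 1.702 L

1.70 L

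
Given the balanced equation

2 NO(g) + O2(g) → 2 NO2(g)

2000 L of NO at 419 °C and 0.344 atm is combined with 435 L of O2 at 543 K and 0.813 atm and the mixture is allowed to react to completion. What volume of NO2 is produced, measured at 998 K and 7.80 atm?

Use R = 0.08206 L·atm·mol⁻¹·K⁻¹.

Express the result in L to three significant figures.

127 L

n(NO) = PV/RT = (0.344 × 2000) / (0.08206 × 692.15) = 12.11 mol
n(O2) = PV/RT = (0.813 × 435) / (0.08206 × 543) = 7.937 mol
For 12.11 mol NO, stoichiometry requires (1/2) × 12.11 = 6.055 mol O2; 7.937 mol is available, so NO is limiting.
n(NO2) = (2/2) × 12.11 = 12.11 mol
V(NO2) = nRT/P = 12.11 × 0.08206 × 998 / 7.80 = 127.1 L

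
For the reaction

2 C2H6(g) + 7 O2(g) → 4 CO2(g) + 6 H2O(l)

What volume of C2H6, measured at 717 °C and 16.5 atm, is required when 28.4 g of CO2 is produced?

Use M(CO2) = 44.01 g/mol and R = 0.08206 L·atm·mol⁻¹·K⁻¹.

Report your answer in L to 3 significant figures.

n(CO2) = 28.40 / 44.01 = 0.6453 mol
n(C2H6) = (2/4) × 0.6453 = 0.3226 mol
V = nRT/P = 0.3226 × 0.08206 × 990.15 / 16.5 = 1.589 L

1.59 L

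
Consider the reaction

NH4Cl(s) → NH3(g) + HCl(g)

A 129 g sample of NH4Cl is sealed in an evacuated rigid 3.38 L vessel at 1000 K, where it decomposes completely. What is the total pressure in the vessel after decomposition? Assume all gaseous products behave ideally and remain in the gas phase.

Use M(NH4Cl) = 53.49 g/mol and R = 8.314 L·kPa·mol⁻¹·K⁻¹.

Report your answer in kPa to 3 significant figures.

n(NH4Cl) = 129 / 53.49 = 2.412 mol
n(gas produced) = (2/1) × 2.412 = 4.824 mol
P = nRT/V = 4.824 × 8.314 × 1000 / 3.38 = 11870 kPa

11900 kPa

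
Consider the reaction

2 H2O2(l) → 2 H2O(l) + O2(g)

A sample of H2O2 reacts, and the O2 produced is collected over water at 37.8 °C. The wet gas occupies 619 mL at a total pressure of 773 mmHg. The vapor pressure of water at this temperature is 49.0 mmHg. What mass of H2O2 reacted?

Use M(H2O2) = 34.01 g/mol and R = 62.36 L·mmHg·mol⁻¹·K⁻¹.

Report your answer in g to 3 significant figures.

P(O2) = 773 − 49.0 = 724.0 mmHg
n(O2) = PV/RT = (724.0 × 0.6190) / (62.36 × 310.95) = 0.02311 mol
n(H2O2) = (2/1) × 0.02311 = 0.04622 mol
m(H2O2) = 0.04622 × 34.01 = 1.572 g

1.57 g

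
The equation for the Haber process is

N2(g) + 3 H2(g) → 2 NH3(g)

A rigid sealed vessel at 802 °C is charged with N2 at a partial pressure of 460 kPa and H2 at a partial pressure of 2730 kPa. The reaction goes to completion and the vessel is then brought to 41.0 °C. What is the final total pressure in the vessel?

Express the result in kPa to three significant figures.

Because the vessel is rigid and T is held at 802 °C, work the stoichiometry in partial pressures (P_i = n_iRT/V).
P(H2) required for 460 kPa of N2 = (3/1) × 460 = 1380 kPa; available 2730 kPa, so N2 is limiting.
P(H2) remaining = 2730 − (3/1) × 460 = 1350 kPa
P(gaseous products) = (2)/1 × 460 = 920.0 kPa
P_total at 802 °C = 1350 + 920.0 = 2270 kPa
Scaling to 41.0 °C: P = 2270 × 314.15/1075.15 = 663.3 kPa

663 kPa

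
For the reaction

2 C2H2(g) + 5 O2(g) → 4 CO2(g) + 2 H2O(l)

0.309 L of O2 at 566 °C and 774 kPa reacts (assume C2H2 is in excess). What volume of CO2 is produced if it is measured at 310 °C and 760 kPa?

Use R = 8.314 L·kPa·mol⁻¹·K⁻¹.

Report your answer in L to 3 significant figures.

n(O2) = PV/RT = (774 × 0.309) / (8.314 × 839.15) = 0.03428 mol
n(CO2) = (4/5) × 0.03428 = 0.02742 mol
V = nRT/P = 0.02742 × 8.314 × 583.15 / 760 = 0.1749 L

0.175 L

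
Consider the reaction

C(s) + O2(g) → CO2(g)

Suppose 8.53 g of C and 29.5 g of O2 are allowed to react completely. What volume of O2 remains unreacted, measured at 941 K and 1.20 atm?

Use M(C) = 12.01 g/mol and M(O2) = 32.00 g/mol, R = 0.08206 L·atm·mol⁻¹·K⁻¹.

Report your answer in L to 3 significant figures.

13.6 L

n(C) = 8.53 / 12.01 = 0.7102 mol
n(O2) = 29.5 / 32.00 = 0.9219 mol
For 0.7102 mol C, stoichiometry requires (1/1) × 0.7102 = 0.7102 mol O2; 0.9219 mol is available, so C is limiting.
n(O2) consumed = (1/1) × 0.7102 = 0.7102 mol; remaining = 0.9219 − 0.7102 = 0.2117 mol
V(O2) = nRT/P = 0.2117 × 0.08206 × 941 / 1.20 = 13.62 L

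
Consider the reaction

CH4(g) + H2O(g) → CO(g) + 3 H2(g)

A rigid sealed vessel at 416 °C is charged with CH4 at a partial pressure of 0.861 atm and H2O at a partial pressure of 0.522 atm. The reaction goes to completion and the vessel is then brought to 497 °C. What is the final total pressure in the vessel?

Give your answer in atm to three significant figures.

2.71 atm

Because the vessel is rigid and T is held at 416 °C, work the stoichiometry in partial pressures (P_i = n_iRT/V).
P(H2O) required for 0.861 atm of CH4 = (1/1) × 0.861 = 0.8610 atm; available 0.522 atm, so H2O is limiting.
P(CH4) remaining = 0.861 − (1/1) × 0.522 = 0.3390 atm
P(gaseous products) = (1+3)/1 × 0.522 = 2.088 atm
P_total at 416 °C = 0.3390 + 2.088 = 2.427 atm
Scaling to 497 °C: P = 2.427 × 770.15/689.15 = 2.712 atm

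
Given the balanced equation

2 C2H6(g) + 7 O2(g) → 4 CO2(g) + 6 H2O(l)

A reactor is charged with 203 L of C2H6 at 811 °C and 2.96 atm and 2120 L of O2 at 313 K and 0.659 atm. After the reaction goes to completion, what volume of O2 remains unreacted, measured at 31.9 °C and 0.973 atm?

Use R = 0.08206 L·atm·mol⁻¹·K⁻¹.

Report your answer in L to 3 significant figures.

n(C2H6) = PV/RT = (2.96 × 203) / (0.08206 × 1084.15) = 6.754 mol
n(O2) = PV/RT = (0.659 × 2120) / (0.08206 × 313) = 54.39 mol
For 6.754 mol C2H6, stoichiometry requires (7/2) × 6.754 = 23.64 mol O2; 54.39 mol is available, so C2H6 is limiting.
n(O2) consumed = (7/2) × 6.754 = 23.64 mol; remaining = 54.39 − 23.64 = 30.75 mol
V(O2) = nRT/P = 30.75 × 0.08206 × 305.05 / 0.973 = 791.1 L

791 L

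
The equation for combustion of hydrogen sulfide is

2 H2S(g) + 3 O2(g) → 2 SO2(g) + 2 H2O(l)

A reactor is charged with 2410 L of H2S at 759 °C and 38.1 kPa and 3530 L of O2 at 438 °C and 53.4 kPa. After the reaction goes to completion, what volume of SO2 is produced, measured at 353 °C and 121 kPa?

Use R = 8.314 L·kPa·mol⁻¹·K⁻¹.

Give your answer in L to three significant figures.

460 L

n(H2S) = PV/RT = (38.1 × 2410) / (8.314 × 1032.15) = 10.70 mol
n(O2) = PV/RT = (53.4 × 3530) / (8.314 × 711.15) = 31.88 mol
For 10.70 mol H2S, stoichiometry requires (3/2) × 10.70 = 16.05 mol O2; 31.88 mol is available, so H2S is limiting.
n(SO2) = (2/2) × 10.70 = 10.70 mol
V(SO2) = nRT/P = 10.70 × 8.314 × 626.15 / 121 = 460.3 L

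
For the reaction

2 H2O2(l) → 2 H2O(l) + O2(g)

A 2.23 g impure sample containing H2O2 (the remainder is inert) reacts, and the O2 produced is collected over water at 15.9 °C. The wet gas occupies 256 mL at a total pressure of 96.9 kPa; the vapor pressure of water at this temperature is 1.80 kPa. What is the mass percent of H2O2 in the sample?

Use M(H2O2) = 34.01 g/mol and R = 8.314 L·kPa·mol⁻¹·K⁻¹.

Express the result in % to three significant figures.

P(O2) = 96.9 − 1.80 = 95.10 kPa
n(O2) = PV/RT = (95.10 × 0.2560) / (8.314 × 289.05) = 0.01013 mol
n(H2O2) = (2/1) × 0.01013 = 0.02026 mol
m(H2O2) = 0.02026 × 34.01 = 0.6890 g
%H2O2 = 0.6890 / 2.23 × 100 = 30.90%

30.9 %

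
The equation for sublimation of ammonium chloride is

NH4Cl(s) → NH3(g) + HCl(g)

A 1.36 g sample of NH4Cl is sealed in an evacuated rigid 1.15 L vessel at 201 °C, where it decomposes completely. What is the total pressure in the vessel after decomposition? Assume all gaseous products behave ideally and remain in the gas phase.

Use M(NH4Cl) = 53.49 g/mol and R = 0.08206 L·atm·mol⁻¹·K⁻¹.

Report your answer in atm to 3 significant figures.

n(NH4Cl) = 1.36 / 53.49 = 0.02543 mol
n(gas produced) = (2/1) × 0.02543 = 0.05086 mol
P = nRT/V = 0.05086 × 0.08206 × 474.15 / 1.15 = 1.721 atm

1.72 atm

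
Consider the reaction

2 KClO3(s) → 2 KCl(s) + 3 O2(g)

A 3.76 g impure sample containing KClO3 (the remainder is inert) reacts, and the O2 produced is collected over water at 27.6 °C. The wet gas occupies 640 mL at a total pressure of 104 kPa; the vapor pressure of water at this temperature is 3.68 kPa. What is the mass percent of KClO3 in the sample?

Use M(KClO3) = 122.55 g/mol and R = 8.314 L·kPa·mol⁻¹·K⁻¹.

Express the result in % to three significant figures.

55.8 %

P(O2) = 104 − 3.68 = 100.3 kPa
n(O2) = PV/RT = (100.3 × 0.6400) / (8.314 × 300.75) = 0.02567 mol
n(KClO3) = (2/3) × 0.02567 = 0.01711 mol
m(KClO3) = 0.01711 × 122.55 = 2.097 g
%KClO3 = 2.097 / 3.76 × 100 = 55.77%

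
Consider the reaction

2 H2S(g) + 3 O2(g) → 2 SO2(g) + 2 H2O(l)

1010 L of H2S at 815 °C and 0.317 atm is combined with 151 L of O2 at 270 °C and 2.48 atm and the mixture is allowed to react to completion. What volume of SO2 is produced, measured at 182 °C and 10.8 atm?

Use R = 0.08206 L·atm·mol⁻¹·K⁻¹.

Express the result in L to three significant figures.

12.4 L

n(H2S) = PV/RT = (0.317 × 1010) / (0.08206 × 1088.15) = 3.586 mol
n(O2) = PV/RT = (2.48 × 151) / (0.08206 × 543.15) = 8.402 mol
For 3.586 mol H2S, stoichiometry requires (3/2) × 3.586 = 5.379 mol O2; 8.402 mol is available, so H2S is limiting.
n(SO2) = (2/2) × 3.586 = 3.586 mol
V(SO2) = nRT/P = 3.586 × 0.08206 × 455.15 / 10.8 = 12.40 L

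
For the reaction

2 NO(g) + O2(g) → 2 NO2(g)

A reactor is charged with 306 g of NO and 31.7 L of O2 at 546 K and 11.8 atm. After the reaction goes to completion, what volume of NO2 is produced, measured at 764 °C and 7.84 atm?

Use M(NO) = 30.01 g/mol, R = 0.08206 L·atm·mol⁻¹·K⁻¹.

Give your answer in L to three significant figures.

111 L

n(NO) = 306 / 30.01 = 10.20 mol
n(O2) = PV/RT = (11.8 × 31.7) / (0.08206 × 546) = 8.349 mol
For 10.20 mol NO, stoichiometry requires (1/2) × 10.20 = 5.100 mol O2; 8.349 mol is available, so NO is limiting.
n(NO2) = (2/2) × 10.20 = 10.20 mol
V(NO2) = nRT/P = 10.20 × 0.08206 × 1037.15 / 7.84 = 110.7 L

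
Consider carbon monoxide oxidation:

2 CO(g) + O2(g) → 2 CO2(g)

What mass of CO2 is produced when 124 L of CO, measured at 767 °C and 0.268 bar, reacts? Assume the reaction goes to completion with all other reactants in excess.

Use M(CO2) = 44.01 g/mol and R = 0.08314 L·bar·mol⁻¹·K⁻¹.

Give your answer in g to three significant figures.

16.9 g

n(CO) = PV/RT = (0.268 × 124) / (0.08314 × 1040.15) = 0.3843 mol
n(CO2) = (2/2) × 0.3843 = 0.3843 mol
m(CO2) = 0.3843 × 44.01 = 16.91 g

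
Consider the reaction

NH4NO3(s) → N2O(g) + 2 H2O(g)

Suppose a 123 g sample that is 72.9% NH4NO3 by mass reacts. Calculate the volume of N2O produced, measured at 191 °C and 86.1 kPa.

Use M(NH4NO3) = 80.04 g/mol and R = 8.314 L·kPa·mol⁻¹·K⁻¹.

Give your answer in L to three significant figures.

mass of NH4NO3 = 123 × 72.9/100 = 89.67 g
n(NH4NO3) = 89.67 / 80.04 = 1.120 mol
n(N2O) = (1/1) × 1.120 = 1.120 mol
V = nRT/P = 1.120 × 8.314 × 464.15 / 86.1 = 50.20 L

50.2 L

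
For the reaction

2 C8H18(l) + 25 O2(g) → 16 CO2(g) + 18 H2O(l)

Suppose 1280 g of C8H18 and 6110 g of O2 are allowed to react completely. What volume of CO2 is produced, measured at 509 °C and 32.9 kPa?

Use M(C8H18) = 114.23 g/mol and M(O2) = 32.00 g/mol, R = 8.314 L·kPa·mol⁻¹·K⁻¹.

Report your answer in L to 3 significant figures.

n(C8H18) = 1280 / 114.23 = 11.21 mol
n(O2) = 6110 / 32.00 = 190.9 mol
For 11.21 mol C8H18, stoichiometry requires (25/2) × 11.21 = 140.1 mol O2; 190.9 mol is available, so C8H18 is limiting.
n(CO2) = (16/2) × 11.21 = 89.68 mol
V(CO2) = nRT/P = 89.68 × 8.314 × 782.15 / 32.9 = 17730 L

17700 L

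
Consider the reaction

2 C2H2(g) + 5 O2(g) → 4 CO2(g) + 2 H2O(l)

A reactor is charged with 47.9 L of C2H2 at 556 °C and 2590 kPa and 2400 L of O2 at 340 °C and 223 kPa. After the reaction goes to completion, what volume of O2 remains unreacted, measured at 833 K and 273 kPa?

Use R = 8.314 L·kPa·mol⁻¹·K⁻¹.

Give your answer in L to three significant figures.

n(C2H2) = PV/RT = (2590 × 47.9) / (8.314 × 829.15) = 18.00 mol
n(O2) = PV/RT = (223 × 2400) / (8.314 × 613.15) = 105.0 mol
For 18.00 mol C2H2, stoichiometry requires (5/2) × 18.00 = 45.00 mol O2; 105.0 mol is available, so C2H2 is limiting.
n(O2) consumed = (5/2) × 18.00 = 45.00 mol; remaining = 105.0 − 45.00 = 60.00 mol
V(O2) = nRT/P = 60.00 × 8.314 × 833 / 273 = 1522 L

1520 L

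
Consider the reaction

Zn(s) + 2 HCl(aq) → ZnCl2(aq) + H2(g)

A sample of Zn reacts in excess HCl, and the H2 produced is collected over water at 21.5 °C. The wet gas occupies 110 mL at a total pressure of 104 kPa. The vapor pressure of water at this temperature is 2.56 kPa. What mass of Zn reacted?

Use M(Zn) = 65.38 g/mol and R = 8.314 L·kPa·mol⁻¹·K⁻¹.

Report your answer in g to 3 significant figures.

P(H2) = 104 − 2.56 = 101.4 kPa
n(H2) = PV/RT = (101.4 × 0.1100) / (8.314 × 294.65) = 0.004553 mol
n(Zn) = (1/1) × 0.004553 = 0.004553 mol
m(Zn) = 0.004553 × 65.38 = 0.2977 g

0.298 g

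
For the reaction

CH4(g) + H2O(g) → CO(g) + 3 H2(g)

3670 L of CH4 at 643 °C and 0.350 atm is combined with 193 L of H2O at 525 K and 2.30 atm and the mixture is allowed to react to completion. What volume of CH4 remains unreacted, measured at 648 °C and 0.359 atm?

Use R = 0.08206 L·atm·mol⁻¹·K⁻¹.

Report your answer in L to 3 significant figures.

1430 L

n(CH4) = PV/RT = (0.350 × 3670) / (0.08206 × 916.15) = 17.09 mol
n(H2O) = PV/RT = (2.30 × 193) / (0.08206 × 525) = 10.30 mol
For 17.09 mol CH4, stoichiometry requires (1/1) × 17.09 = 17.09 mol H2O; 10.30 mol is available, so H2O is limiting.
n(CH4) consumed = (1/1) × 10.30 = 10.30 mol; remaining = 17.09 − 10.30 = 6.790 mol
V(CH4) = nRT/P = 6.790 × 0.08206 × 921.15 / 0.359 = 1430 L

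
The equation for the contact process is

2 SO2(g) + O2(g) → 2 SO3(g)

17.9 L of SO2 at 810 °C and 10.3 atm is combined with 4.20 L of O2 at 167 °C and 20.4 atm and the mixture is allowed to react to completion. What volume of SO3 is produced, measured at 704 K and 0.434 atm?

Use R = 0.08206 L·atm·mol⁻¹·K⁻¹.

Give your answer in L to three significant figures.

276 L

n(SO2) = PV/RT = (10.3 × 17.9) / (0.08206 × 1083.15) = 2.074 mol
n(O2) = PV/RT = (20.4 × 4.20) / (0.08206 × 440.15) = 2.372 mol
For 2.074 mol SO2, stoichiometry requires (1/2) × 2.074 = 1.037 mol O2; 2.372 mol is available, so SO2 is limiting.
n(SO3) = (2/2) × 2.074 = 2.074 mol
V(SO3) = nRT/P = 2.074 × 0.08206 × 704 / 0.434 = 276.1 L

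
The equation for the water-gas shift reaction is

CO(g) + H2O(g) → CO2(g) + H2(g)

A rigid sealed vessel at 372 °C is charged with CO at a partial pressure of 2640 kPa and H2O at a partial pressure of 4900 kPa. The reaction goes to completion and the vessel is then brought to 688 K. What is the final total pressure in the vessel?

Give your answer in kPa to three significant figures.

8040 kPa

Because the vessel is rigid and T is held at 372 °C, work the stoichiometry in partial pressures (P_i = n_iRT/V).
P(H2O) required for 2640 kPa of CO = (1/1) × 2640 = 2640 kPa; available 4900 kPa, so CO is limiting.
P(H2O) remaining = 4900 − (1/1) × 2640 = 2260 kPa
P(gaseous products) = (1+1)/1 × 2640 = 5280 kPa
P_total at 372 °C = 2260 + 5280 = 7540 kPa
Scaling to 688 K: P = 7540 × 688/645.15 = 8041 kPa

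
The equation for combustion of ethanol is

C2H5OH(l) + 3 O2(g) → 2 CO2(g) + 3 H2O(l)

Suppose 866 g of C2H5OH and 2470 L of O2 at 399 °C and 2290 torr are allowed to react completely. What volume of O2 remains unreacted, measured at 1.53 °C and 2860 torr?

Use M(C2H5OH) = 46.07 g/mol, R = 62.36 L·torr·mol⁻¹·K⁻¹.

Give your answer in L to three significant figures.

n(C2H5OH) = 866 / 46.07 = 18.80 mol
n(O2) = PV/RT = (2290 × 2470) / (62.36 × 672.15) = 134.9 mol
For 18.80 mol C2H5OH, stoichiometry requires (3/1) × 18.80 = 56.40 mol O2; 134.9 mol is available, so C2H5OH is limiting.
n(O2) consumed = (3/1) × 18.80 = 56.40 mol; remaining = 134.9 − 56.40 = 78.50 mol
V(O2) = nRT/P = 78.50 × 62.36 × 274.68 / 2860 = 470.2 L

470 L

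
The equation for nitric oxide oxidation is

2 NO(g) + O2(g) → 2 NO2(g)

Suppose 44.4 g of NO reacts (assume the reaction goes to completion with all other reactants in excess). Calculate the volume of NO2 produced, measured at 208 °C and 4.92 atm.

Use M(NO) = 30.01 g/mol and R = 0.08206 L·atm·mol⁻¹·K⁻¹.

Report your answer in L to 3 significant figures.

11.9 L

n(NO) = 44.40 / 30.01 = 1.480 mol
n(NO2) = (2/2) × 1.480 = 1.480 mol
V = nRT/P = 1.480 × 0.08206 × 481.15 / 4.92 = 11.88 L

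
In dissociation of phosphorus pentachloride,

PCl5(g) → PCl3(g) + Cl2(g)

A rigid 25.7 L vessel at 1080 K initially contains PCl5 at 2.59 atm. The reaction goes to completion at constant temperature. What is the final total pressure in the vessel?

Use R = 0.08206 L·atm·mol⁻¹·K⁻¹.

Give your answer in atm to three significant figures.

5.18 atm

Rigid vessel, constant T ⇒ P scales with total gas moles (1 → 2).
P_final = (2/1) × 2.59 = 5.180 atm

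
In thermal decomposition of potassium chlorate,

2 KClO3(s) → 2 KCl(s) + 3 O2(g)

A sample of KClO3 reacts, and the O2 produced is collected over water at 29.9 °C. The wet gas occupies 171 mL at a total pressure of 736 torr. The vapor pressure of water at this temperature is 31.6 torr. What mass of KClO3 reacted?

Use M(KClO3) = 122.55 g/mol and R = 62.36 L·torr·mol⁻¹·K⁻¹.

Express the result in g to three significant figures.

P(O2) = 736 − 31.6 = 704.4 torr
n(O2) = PV/RT = (704.4 × 0.1710) / (62.36 × 303.05) = 0.006374 mol
n(KClO3) = (2/3) × 0.006374 = 0.004249 mol
m(KClO3) = 0.004249 × 122.55 = 0.5207 g

0.521 g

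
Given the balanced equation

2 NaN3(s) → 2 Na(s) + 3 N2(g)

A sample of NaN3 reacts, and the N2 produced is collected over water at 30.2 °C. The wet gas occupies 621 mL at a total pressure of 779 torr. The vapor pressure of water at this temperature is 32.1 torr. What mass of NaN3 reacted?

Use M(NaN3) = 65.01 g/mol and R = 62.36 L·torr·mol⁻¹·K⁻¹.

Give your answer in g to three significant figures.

1.06 g

P(N2) = 779 − 32.1 = 746.9 torr
n(N2) = PV/RT = (746.9 × 0.6210) / (62.36 × 303.35) = 0.02452 mol
n(NaN3) = (2/3) × 0.02452 = 0.01635 mol
m(NaN3) = 0.01635 × 65.01 = 1.063 g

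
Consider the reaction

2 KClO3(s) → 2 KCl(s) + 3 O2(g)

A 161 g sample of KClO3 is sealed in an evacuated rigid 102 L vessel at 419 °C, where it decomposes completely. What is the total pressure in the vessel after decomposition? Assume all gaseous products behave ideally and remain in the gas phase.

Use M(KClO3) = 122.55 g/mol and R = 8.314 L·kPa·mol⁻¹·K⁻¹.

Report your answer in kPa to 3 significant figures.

n(KClO3) = 161 / 122.55 = 1.314 mol
n(gas produced) = (3/2) × 1.314 = 1.971 mol
P = nRT/V = 1.971 × 8.314 × 692.15 / 102 = 111.2 kPa

111 kPa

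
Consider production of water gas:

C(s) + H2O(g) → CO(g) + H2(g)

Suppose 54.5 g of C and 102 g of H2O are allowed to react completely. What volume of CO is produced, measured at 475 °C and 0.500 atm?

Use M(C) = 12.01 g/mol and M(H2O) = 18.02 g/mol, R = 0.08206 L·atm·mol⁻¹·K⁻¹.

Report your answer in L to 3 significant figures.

n(C) = 54.5 / 12.01 = 4.538 mol
n(H2O) = 102 / 18.02 = 5.660 mol
For 4.538 mol C, stoichiometry requires (1/1) × 4.538 = 4.538 mol H2O; 5.660 mol is available, so C is limiting.
n(CO) = (1/1) × 4.538 = 4.538 mol
V(CO) = nRT/P = 4.538 × 0.08206 × 748.15 / 0.500 = 557.2 L

557 L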